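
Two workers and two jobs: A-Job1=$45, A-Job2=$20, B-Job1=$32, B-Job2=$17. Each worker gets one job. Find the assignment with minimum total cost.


Option 1: A->1 + B->2 = $45 + $17 = $62
Option 2: A->2 + B->1 = $20 + $32 = $52
Min cost = min($62, $52) = $52

$52


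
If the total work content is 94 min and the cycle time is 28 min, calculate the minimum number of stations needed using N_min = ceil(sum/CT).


Formula: N_min = ceil(Sum of Task Times / Cycle Time)
N_min = ceil(94 min / 28 min) = ceil(3.3571)
N_min = 4 stations

4


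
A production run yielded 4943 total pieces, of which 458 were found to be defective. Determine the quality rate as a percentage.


Formula: Quality Rate = Good Pieces / Total Pieces * 100
Good pieces = 4943 - 458 = 4485
QR = 4485 / 4943 * 100 = 90.7%

90.7%


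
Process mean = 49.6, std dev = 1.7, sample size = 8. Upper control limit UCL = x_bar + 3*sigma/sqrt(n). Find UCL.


UCL = 49.6 + 3 * 1.7 / sqrt(8)

51.4


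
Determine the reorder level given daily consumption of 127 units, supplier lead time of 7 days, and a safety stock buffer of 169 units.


Formula: ROP = (Daily Demand * Lead Time) + Safety Stock
Demand during lead time = 127 * 7 = 889 units
ROP = 889 + 169 = 1058 units

1058 units


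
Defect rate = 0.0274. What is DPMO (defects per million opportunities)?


DPMO = defect_rate * 1000000 = 0.0274 * 1000000

27400


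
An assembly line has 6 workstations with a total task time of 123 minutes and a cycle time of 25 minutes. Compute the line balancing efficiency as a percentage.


Formula: Efficiency = Sum of Task Times / (N_stations * CT) * 100
Total station capacity = 6 stations * 25 min = 150 min
Efficiency = 123 / 150 * 100 = 82.0%

82.0%


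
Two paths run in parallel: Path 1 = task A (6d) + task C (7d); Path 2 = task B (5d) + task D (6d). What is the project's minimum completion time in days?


Path 1 = 6 + 7 = 13 days
Path 2 = 5 + 6 = 11 days
Duration = max(13, 11) = 13 days

13 days


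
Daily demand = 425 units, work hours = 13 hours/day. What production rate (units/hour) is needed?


Formula: Production Rate = Daily Demand / Available Hours
Rate = 425 units/day / 13 hours/day
Rate = 32.7 units/hour

32.7 units/hour


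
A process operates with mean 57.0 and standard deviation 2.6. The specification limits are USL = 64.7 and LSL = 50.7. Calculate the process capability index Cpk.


Cpu = (64.7 - 57.0) / (3 * 2.6) = 0.99
Cpl = (57.0 - 50.7) / (3 * 2.6) = 0.81
Cpk = min(0.99, 0.81) = 0.81

0.81


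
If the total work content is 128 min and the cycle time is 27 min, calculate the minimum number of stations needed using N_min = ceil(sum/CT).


Formula: N_min = ceil(Sum of Task Times / Cycle Time)
N_min = ceil(128 min / 27 min) = ceil(4.7407)
N_min = 5 stations

5


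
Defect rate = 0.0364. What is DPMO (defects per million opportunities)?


DPMO = defect_rate * 1000000 = 0.0364 * 1000000

36400


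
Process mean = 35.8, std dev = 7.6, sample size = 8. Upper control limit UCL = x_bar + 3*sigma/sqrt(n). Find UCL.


UCL = 35.8 + 3 * 7.6 / sqrt(8)

43.86


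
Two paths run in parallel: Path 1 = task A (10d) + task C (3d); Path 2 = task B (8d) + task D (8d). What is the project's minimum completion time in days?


Path 1 = 10 + 3 = 13 days
Path 2 = 8 + 8 = 16 days
Duration = max(13, 16) = 16 days

16 days


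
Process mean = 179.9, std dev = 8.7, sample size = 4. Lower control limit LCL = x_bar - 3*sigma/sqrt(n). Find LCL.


LCL = 179.9 - 3 * 8.7 / sqrt(4)

166.85


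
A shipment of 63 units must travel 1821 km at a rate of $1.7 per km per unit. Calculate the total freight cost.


TC = dist * cost * units = 1821 * 1.7 * 63 = $195029.10

$195029.10


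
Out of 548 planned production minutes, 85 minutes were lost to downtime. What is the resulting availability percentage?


Formula: Availability = (Planned Time - Downtime) / Planned Time * 100
Uptime = 548 - 85 = 463 min
Availability = 463 / 548 * 100 = 84.5%

84.5%


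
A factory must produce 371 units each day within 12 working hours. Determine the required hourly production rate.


Formula: Production Rate = Daily Demand / Available Hours
Rate = 371 units/day / 12 hours/day
Rate = 30.9 units/hour

30.9 units/hour


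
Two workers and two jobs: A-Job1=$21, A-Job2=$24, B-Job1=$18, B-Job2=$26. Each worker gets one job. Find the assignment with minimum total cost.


Option 1: A->1 + B->2 = $21 + $26 = $47
Option 2: A->2 + B->1 = $24 + $18 = $42
Min cost = min($47, $42) = $42

$42


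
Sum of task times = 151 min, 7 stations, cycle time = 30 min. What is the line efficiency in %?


Formula: Efficiency = Sum of Task Times / (N_stations * CT) * 100
Total station capacity = 7 stations * 30 min = 210 min
Efficiency = 151 / 210 * 100 = 71.9%

71.9%


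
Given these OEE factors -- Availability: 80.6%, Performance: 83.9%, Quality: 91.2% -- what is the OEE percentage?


Formula: OEE = Availability * Performance * Quality / 10000
A * P = 80.6% * 83.9% / 100 = 67.62%
OEE = 67.62% * 91.2% / 100 = 61.7%

61.7%


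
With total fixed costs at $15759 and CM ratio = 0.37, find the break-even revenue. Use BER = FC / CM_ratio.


Formula: BER = Fixed Costs / Contribution Margin Ratio
BER = $15759 / 0.37
BER = $42591.89 (to the nearest cent)

$42591.89


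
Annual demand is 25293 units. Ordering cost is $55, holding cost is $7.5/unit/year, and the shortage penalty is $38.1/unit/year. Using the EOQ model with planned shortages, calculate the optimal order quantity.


Formula: EOQ* = sqrt(2DS/H) * sqrt((H+P)/P)
Base EOQ = sqrt(2*25293*55/7.5) = 609.07 units
Correction = sqrt((7.5+38.1)/38.1) = 1.09401
EOQ* = 609.07 * 1.09401 = 666.3 units

666.3 units


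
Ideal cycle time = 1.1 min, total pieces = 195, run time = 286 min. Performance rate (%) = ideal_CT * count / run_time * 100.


Formula: Performance = (Ideal CT * Total Count) / Run Time * 100
Ideal output time = 1.1 * 195 = 214.5 min
Performance = 214.5 / 286 * 100 = 75.0%

75.0%


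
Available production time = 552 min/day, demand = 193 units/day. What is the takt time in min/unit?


Formula: Takt Time = Available Production Time / Customer Demand
Takt = 552 min/day / 193 units/day
Takt = 2.86 min/unit

2.86 min/unit


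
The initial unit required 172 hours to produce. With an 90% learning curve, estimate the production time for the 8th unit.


Formula: T_n = T_1 * (learning_rate)^(log2(n)) where learning_rate = rate/100
Doublings = log2(8) = 3
T_n = 172 * 0.9^3
T_n = 172 * 0.729 = 125.4 hours

125.4 hours


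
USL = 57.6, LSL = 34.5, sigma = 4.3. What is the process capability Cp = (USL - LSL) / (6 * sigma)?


Cp = (57.6 - 34.5) / (6 * 4.3)

0.9


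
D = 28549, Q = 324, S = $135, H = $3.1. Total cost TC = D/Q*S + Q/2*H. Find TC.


TC = 28549/324 * 135 + 324/2 * 3.1

$12397.62


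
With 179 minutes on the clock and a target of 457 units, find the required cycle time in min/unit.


Formula: CT = Available Time / Number of Units
CT = 179 min / 457 units
CT = 0.39 min/unit

0.39 min/unit


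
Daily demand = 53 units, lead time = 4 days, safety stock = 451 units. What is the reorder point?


Formula: ROP = (Daily Demand * Lead Time) + Safety Stock
Demand during lead time = 53 * 4 = 212 units
ROP = 212 + 451 = 663 units

663 units


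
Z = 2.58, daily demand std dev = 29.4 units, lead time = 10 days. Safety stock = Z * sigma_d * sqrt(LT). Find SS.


Formula: SS = z * sigma_d * sqrt(LT)
sqrt(LT) = sqrt(10) = 3.1623
SS = 2.58 * 29.4 * 3.1623
SS = 239.9 units

239.9 units


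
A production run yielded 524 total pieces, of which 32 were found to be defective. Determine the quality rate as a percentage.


Formula: Quality Rate = Good Pieces / Total Pieces * 100
Good pieces = 524 - 32 = 492
QR = 492 / 524 * 100 = 93.9%

93.9%


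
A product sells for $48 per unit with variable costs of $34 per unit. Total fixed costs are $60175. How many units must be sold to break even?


Formula: BEQ = Fixed Costs / (Price - Variable Cost)
Contribution margin = $48 - $34 = $14/unit
BEQ = ceil($60175 / $14/unit) = ceil(4298.21) = 4299 units

4299 units


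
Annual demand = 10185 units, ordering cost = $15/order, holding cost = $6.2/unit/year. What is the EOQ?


Formula: EOQ = sqrt(2 * D * S / H)
Numerator: 2 * 10185 * 15 = 305550
2DS/H = 305550 / 6.2 = 49282.3
EOQ = sqrt(49282.3) = 222.0 units

222.0 units


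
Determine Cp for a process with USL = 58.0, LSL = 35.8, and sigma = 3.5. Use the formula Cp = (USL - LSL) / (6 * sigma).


Cp = (58.0 - 35.8) / (6 * 3.5)

1.06


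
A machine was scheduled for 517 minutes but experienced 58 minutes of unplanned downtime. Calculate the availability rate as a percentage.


Formula: Availability = (Planned Time - Downtime) / Planned Time * 100
Uptime = 517 - 58 = 459 min
Availability = 459 / 517 * 100 = 88.8%

88.8%


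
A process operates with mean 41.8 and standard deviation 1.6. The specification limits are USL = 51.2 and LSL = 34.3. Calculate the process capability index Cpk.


Cpu = (51.2 - 41.8) / (3 * 1.6) = 1.96
Cpl = (41.8 - 34.3) / (3 * 1.6) = 1.56
Cpk = min(1.96, 1.56) = 1.56

1.56


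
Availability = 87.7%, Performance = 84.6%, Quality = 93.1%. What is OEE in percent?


Formula: OEE = Availability * Performance * Quality / 10000
A * P = 87.7% * 84.6% / 100 = 74.19%
OEE = 74.19% * 93.1% / 100 = 69.1%

69.1%


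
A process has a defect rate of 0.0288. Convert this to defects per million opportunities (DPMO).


DPMO = defect_rate * 1000000 = 0.0288 * 1000000

28800


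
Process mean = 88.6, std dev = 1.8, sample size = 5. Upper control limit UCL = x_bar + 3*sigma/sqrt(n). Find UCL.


UCL = 88.6 + 3 * 1.8 / sqrt(5)

91.01


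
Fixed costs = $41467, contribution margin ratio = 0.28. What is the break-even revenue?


Formula: BER = Fixed Costs / Contribution Margin Ratio
BER = $41467 / 0.28
BER = $148096.43 (to the nearest cent)

$148096.43


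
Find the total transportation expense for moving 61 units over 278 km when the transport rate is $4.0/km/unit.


TC = dist * cost * units = 278 * 4.0 * 61 = $67832.00

$67832.00


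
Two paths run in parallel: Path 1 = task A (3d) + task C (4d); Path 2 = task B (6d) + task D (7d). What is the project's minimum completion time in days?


Path 1 = 3 + 4 = 7 days
Path 2 = 6 + 7 = 13 days
Duration = max(7, 13) = 13 days

13 days


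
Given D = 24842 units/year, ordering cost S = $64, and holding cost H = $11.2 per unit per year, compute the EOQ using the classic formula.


Formula: EOQ = sqrt(2 * D * S / H)
Numerator: 2 * 24842 * 64 = 3179776
2DS/H = 3179776 / 11.2 = 283908.6
EOQ = sqrt(283908.6) = 532.8 units

532.8 units


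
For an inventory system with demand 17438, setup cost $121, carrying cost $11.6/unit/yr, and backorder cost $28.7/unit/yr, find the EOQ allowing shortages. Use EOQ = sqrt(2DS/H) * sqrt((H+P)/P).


Formula: EOQ* = sqrt(2DS/H) * sqrt((H+P)/P)
Base EOQ = sqrt(2*17438*121/11.6) = 603.15 units
Correction = sqrt((11.6+28.7)/28.7) = 1.18498
EOQ* = 603.15 * 1.18498 = 714.7 units

714.7 units


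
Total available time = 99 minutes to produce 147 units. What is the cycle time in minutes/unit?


Formula: CT = Available Time / Number of Units
CT = 99 min / 147 units
CT = 0.67 min/unit

0.67 min/unit


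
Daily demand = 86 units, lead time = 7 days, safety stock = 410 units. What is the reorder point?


Formula: ROP = (Daily Demand * Lead Time) + Safety Stock
Demand during lead time = 86 * 7 = 602 units
ROP = 602 + 410 = 1012 units

1012 units


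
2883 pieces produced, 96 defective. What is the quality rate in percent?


Formula: Quality Rate = Good Pieces / Total Pieces * 100
Good pieces = 2883 - 96 = 2787
QR = 2787 / 2883 * 100 = 96.7%

96.7%


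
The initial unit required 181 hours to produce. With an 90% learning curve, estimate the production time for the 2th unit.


Formula: T_n = T_1 * (learning_rate)^(log2(n)) where learning_rate = rate/100
Doublings = log2(2) = 1
T_n = 181 * 0.9^1
T_n = 181 * 0.9 = 162.9 hours

162.9 hours


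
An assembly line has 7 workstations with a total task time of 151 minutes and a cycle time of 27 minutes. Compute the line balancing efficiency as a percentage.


Formula: Efficiency = Sum of Task Times / (N_stations * CT) * 100
Total station capacity = 7 stations * 27 min = 189 min
Efficiency = 151 / 189 * 100 = 79.9%

79.9%


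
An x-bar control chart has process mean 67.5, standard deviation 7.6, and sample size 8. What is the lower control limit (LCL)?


LCL = 67.5 - 3 * 7.6 / sqrt(8)

59.44


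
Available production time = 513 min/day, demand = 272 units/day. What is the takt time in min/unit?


Formula: Takt Time = Available Production Time / Customer Demand
Takt = 513 min/day / 272 units/day
Takt = 1.89 min/unit

1.89 min/unit


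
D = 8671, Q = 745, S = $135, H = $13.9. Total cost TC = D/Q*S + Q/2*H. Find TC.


TC = 8671/745 * 135 + 745/2 * 13.9

$6749.01


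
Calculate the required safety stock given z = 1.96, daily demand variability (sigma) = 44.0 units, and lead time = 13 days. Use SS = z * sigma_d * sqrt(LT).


Formula: SS = z * sigma_d * sqrt(LT)
sqrt(LT) = sqrt(13) = 3.6056
SS = 1.96 * 44.0 * 3.6056
SS = 310.9 units

310.9 units


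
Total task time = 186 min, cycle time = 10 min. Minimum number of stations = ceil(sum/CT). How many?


Formula: N_min = ceil(Sum of Task Times / Cycle Time)
N_min = ceil(186 min / 10 min) = ceil(18.6)
N_min = 19 stations

19


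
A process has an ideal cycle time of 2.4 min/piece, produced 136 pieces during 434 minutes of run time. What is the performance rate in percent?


Formula: Performance = (Ideal CT * Total Count) / Run Time * 100
Ideal output time = 2.4 * 136 = 326.4 min
Performance = 326.4 / 434 * 100 = 75.2%

75.2%


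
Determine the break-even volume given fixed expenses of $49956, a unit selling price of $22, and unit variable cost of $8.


Formula: BEQ = Fixed Costs / (Price - Variable Cost)
Contribution margin = $22 - $8 = $14/unit
BEQ = ceil($49956 / $14/unit) = ceil(3568.29) = 3569 units

3569 units


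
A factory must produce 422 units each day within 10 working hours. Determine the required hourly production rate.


Formula: Production Rate = Daily Demand / Available Hours
Rate = 422 units/day / 10 hours/day
Rate = 42.2 units/hour

42.2 units/hour


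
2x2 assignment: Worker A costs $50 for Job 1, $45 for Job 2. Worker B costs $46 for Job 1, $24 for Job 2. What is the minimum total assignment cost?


Option 1: A->1 + B->2 = $50 + $24 = $74
Option 2: A->2 + B->1 = $45 + $46 = $91
Min cost = min($74, $91) = $74

$74


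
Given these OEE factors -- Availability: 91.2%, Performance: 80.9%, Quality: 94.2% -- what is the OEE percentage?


Formula: OEE = Availability * Performance * Quality / 10000
A * P = 91.2% * 80.9% / 100 = 73.78%
OEE = 73.78% * 94.2% / 100 = 69.5%

69.5%


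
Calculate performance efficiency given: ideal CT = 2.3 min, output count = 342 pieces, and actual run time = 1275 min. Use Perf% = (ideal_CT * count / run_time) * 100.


Formula: Performance = (Ideal CT * Total Count) / Run Time * 100
Ideal output time = 2.3 * 342 = 786.6 min
Performance = 786.6 / 1275 * 100 = 61.7%

61.7%


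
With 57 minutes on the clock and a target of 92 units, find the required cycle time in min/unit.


Formula: CT = Available Time / Number of Units
CT = 57 min / 92 units
CT = 0.62 min/unit

0.62 min/unit


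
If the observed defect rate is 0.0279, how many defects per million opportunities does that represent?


DPMO = defect_rate * 1000000 = 0.0279 * 1000000

27900


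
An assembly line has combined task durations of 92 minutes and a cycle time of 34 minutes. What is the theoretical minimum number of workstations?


Formula: N_min = ceil(Sum of Task Times / Cycle Time)
N_min = ceil(92 min / 34 min) = ceil(2.7059)
N_min = 3 stations

3


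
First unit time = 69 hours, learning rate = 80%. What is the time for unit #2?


Formula: T_n = T_1 * (learning_rate)^(log2(n)) where learning_rate = rate/100
Doublings = log2(2) = 1
T_n = 69 * 0.8^1
T_n = 69 * 0.8 = 55.2 hours

55.2 hours


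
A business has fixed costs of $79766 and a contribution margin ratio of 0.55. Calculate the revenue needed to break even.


Formula: BER = Fixed Costs / Contribution Margin Ratio
BER = $79766 / 0.55
BER = $145029.09 (to the nearest cent)

$145029.09


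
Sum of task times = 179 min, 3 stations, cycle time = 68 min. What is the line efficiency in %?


Formula: Efficiency = Sum of Task Times / (N_stations * CT) * 100
Total station capacity = 3 stations * 68 min = 204 min
Efficiency = 179 / 204 * 100 = 87.7%

87.7%


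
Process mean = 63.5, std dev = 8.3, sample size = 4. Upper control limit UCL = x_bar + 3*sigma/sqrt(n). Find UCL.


UCL = 63.5 + 3 * 8.3 / sqrt(4)

75.95


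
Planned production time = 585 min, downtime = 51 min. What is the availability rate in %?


Formula: Availability = (Planned Time - Downtime) / Planned Time * 100
Uptime = 585 - 51 = 534 min
Availability = 534 / 585 * 100 = 91.3%

91.3%


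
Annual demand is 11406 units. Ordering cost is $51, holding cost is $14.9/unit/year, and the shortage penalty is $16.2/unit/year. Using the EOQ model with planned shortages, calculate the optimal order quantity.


Formula: EOQ* = sqrt(2DS/H) * sqrt((H+P)/P)
Base EOQ = sqrt(2*11406*51/14.9) = 279.43 units
Correction = sqrt((14.9+16.2)/16.2) = 1.38555
EOQ* = 279.43 * 1.38555 = 387.2 units

387.2 units


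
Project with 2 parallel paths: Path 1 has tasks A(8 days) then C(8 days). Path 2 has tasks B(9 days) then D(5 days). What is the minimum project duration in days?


Path 1 = 8 + 8 = 16 days
Path 2 = 9 + 5 = 14 days
Duration = max(16, 14) = 16 days

16 days


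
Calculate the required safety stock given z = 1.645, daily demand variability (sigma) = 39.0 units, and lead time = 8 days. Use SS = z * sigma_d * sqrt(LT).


Formula: SS = z * sigma_d * sqrt(LT)
sqrt(LT) = sqrt(8) = 2.8284
SS = 1.645 * 39.0 * 2.8284
SS = 181.5 units

181.5 units


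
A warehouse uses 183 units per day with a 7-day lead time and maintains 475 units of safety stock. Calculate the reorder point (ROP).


Formula: ROP = (Daily Demand * Lead Time) + Safety Stock
Demand during lead time = 183 * 7 = 1281 units
ROP = 1281 + 475 = 1756 units

1756 units


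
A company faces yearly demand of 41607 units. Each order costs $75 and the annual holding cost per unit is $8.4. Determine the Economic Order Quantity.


Formula: EOQ = sqrt(2 * D * S / H)
Numerator: 2 * 41607 * 75 = 6241050
2DS/H = 6241050 / 8.4 = 742982.1
EOQ = sqrt(742982.1) = 862.0 units

862.0 units


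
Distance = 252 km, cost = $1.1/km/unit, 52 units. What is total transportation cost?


TC = dist * cost * units = 252 * 1.1 * 52 = $14414.40

$14414.40


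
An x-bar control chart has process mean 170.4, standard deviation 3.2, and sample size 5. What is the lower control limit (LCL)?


LCL = 170.4 - 3 * 3.2 / sqrt(5)

166.11


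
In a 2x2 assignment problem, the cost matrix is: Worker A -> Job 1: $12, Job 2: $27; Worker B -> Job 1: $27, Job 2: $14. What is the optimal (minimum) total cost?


Option 1: A->1 + B->2 = $12 + $14 = $26
Option 2: A->2 + B->1 = $27 + $27 = $54
Min cost = min($26, $54) = $26

$26


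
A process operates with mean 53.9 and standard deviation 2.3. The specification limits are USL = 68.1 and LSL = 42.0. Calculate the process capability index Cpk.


Cpu = (68.1 - 53.9) / (3 * 2.3) = 2.06
Cpl = (53.9 - 42.0) / (3 * 2.3) = 1.72
Cpk = min(2.06, 1.72) = 1.72

1.72


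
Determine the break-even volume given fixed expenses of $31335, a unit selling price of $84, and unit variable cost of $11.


Formula: BEQ = Fixed Costs / (Price - Variable Cost)
Contribution margin = $84 - $11 = $73/unit
BEQ = ceil($31335 / $73/unit) = ceil(429.25) = 430 units

430 units


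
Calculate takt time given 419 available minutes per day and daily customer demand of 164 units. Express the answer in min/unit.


Formula: Takt Time = Available Production Time / Customer Demand
Takt = 419 min/day / 164 units/day
Takt = 2.55 min/unit

2.55 min/unit


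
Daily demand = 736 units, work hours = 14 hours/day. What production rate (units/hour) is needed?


Formula: Production Rate = Daily Demand / Available Hours
Rate = 736 units/day / 14 hours/day
Rate = 52.6 units/hour

52.6 units/hour


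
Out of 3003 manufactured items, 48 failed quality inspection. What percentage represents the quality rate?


Formula: Quality Rate = Good Pieces / Total Pieces * 100
Good pieces = 3003 - 48 = 2955
QR = 2955 / 3003 * 100 = 98.4%

98.4%


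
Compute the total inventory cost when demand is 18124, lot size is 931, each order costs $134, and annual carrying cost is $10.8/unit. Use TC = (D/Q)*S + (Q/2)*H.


TC = 18124/931 * 134 + 931/2 * 10.8

$7636.01


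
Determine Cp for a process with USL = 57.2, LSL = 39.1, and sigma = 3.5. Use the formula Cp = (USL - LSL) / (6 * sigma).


Cp = (57.2 - 39.1) / (6 * 3.5)

0.86


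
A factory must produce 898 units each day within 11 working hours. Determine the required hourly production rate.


Formula: Production Rate = Daily Demand / Available Hours
Rate = 898 units/day / 11 hours/day
Rate = 81.6 units/hour

81.6 units/hour


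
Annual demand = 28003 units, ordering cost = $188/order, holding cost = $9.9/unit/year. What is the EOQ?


Formula: EOQ = sqrt(2 * D * S / H)
Numerator: 2 * 28003 * 188 = 10529128
2DS/H = 10529128 / 9.9 = 1063548.3
EOQ = sqrt(1063548.3) = 1031.3 units

1031.3 units


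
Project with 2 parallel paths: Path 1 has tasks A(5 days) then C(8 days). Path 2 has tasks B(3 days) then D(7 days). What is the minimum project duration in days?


Path 1 = 5 + 8 = 13 days
Path 2 = 3 + 7 = 10 days
Duration = max(13, 10) = 13 days

13 days


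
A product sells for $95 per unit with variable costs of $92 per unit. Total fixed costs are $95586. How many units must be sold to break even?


Formula: BEQ = Fixed Costs / (Price - Variable Cost)
Contribution margin = $95 - $92 = $3/unit
BEQ = ceil($95586 / $3/unit) = ceil(31862.0) = 31862 units

31862 units


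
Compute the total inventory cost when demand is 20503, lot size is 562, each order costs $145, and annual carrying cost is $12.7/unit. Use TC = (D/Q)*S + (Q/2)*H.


TC = 20503/562 * 145 + 562/2 * 12.7

$8858.62


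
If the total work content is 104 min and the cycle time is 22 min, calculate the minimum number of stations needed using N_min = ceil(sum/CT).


Formula: N_min = ceil(Sum of Task Times / Cycle Time)
N_min = ceil(104 min / 22 min) = ceil(4.7273)
N_min = 5 stations

5


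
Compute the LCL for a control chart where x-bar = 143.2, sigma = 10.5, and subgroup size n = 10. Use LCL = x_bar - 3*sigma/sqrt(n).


LCL = 143.2 - 3 * 10.5 / sqrt(10)

133.24


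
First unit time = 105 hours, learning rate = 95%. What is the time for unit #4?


Formula: T_n = T_1 * (learning_rate)^(log2(n)) where learning_rate = rate/100
Doublings = log2(4) = 2
T_n = 105 * 0.95^2
T_n = 105 * 0.9025 = 94.8 hours

94.8 hours


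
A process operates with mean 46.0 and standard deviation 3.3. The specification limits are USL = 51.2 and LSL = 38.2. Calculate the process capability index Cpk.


Cpu = (51.2 - 46.0) / (3 * 3.3) = 0.53
Cpl = (46.0 - 38.2) / (3 * 3.3) = 0.79
Cpk = min(0.53, 0.79) = 0.53

0.53


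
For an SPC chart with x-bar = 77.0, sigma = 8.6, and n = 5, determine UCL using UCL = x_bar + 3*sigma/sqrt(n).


UCL = 77.0 + 3 * 8.6 / sqrt(5)

88.54


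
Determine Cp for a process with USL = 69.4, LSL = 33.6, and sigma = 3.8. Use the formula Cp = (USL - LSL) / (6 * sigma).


Cp = (69.4 - 33.6) / (6 * 3.8)

1.57


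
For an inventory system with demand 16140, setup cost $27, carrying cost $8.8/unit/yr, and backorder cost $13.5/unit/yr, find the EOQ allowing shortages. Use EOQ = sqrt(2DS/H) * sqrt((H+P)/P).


Formula: EOQ* = sqrt(2DS/H) * sqrt((H+P)/P)
Base EOQ = sqrt(2*16140*27/8.8) = 314.71 units
Correction = sqrt((8.8+13.5)/13.5) = 1.28524
EOQ* = 314.71 * 1.28524 = 404.5 units

404.5 units


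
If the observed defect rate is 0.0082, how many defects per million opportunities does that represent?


DPMO = defect_rate * 1000000 = 0.0082 * 1000000

8200


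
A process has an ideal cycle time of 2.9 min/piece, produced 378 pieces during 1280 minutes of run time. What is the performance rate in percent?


Formula: Performance = (Ideal CT * Total Count) / Run Time * 100
Ideal output time = 2.9 * 378 = 1096.2 min
Performance = 1096.2 / 1280 * 100 = 85.6%

85.6%


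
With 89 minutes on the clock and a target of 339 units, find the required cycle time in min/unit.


Formula: CT = Available Time / Number of Units
CT = 89 min / 339 units
CT = 0.26 min/unit

0.26 min/unit


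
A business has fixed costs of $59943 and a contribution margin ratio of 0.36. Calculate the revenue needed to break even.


Formula: BER = Fixed Costs / Contribution Margin Ratio
BER = $59943 / 0.36
BER = $166508.33 (to the nearest cent)

$166508.33


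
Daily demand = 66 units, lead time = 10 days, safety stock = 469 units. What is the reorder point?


Formula: ROP = (Daily Demand * Lead Time) + Safety Stock
Demand during lead time = 66 * 10 = 660 units
ROP = 660 + 469 = 1129 units

1129 units


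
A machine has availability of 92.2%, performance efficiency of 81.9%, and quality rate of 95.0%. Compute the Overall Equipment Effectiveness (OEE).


Formula: OEE = Availability * Performance * Quality / 10000
A * P = 92.2% * 81.9% / 100 = 75.51%
OEE = 75.51% * 95.0% / 100 = 71.7%

71.7%


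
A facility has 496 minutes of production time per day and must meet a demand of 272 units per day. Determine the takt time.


Formula: Takt Time = Available Production Time / Customer Demand
Takt = 496 min/day / 272 units/day
Takt = 1.82 min/unit

1.82 min/unit


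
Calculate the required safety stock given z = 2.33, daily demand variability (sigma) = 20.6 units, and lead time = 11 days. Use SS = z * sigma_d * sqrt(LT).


Formula: SS = z * sigma_d * sqrt(LT)
sqrt(LT) = sqrt(11) = 3.3166
SS = 2.33 * 20.6 * 3.3166
SS = 159.2 units

159.2 units


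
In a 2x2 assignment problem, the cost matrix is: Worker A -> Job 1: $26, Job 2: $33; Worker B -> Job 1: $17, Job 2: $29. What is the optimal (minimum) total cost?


Option 1: A->1 + B->2 = $26 + $29 = $55
Option 2: A->2 + B->1 = $33 + $17 = $50
Min cost = min($55, $50) = $50

$50


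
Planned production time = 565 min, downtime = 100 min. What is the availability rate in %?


Formula: Availability = (Planned Time - Downtime) / Planned Time * 100
Uptime = 565 - 100 = 465 min
Availability = 465 / 565 * 100 = 82.3%

82.3%


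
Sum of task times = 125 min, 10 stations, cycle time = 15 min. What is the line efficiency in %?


Formula: Efficiency = Sum of Task Times / (N_stations * CT) * 100
Total station capacity = 10 stations * 15 min = 150 min
Efficiency = 125 / 150 * 100 = 83.3%

83.3%


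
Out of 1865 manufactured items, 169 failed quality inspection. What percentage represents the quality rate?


Formula: Quality Rate = Good Pieces / Total Pieces * 100
Good pieces = 1865 - 169 = 1696
QR = 1696 / 1865 * 100 = 90.9%

90.9%


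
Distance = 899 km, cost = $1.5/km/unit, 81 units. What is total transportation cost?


TC = dist * cost * units = 899 * 1.5 * 81 = $109228.50

$109228.50


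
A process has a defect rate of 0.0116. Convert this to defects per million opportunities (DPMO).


DPMO = defect_rate * 1000000 = 0.0116 * 1000000

11600


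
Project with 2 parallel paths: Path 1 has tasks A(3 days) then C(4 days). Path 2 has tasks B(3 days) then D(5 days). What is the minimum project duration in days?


Path 1 = 3 + 4 = 7 days
Path 2 = 3 + 5 = 8 days
Duration = max(7, 8) = 8 days

8 days


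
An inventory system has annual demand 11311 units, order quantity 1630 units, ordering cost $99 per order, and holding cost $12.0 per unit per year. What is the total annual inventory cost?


TC = 11311/1630 * 99 + 1630/2 * 12.0

$10466.99


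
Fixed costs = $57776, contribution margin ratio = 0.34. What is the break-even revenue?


Formula: BER = Fixed Costs / Contribution Margin Ratio
BER = $57776 / 0.34
BER = $169929.41 (to the nearest cent)

$169929.41


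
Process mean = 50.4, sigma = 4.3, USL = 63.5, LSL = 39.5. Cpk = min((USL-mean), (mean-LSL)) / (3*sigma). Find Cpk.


Cpu = (63.5 - 50.4) / (3 * 4.3) = 1.02
Cpl = (50.4 - 39.5) / (3 * 4.3) = 0.84
Cpk = min(1.02, 0.84) = 0.84

0.84


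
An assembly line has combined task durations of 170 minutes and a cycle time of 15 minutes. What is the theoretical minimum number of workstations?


Formula: N_min = ceil(Sum of Task Times / Cycle Time)
N_min = ceil(170 min / 15 min) = ceil(11.3333)
N_min = 12 stations

12


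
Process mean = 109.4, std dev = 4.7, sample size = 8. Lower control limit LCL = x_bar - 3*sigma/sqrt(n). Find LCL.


LCL = 109.4 - 3 * 4.7 / sqrt(8)

104.41


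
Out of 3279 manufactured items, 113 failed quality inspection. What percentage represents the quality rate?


Formula: Quality Rate = Good Pieces / Total Pieces * 100
Good pieces = 3279 - 113 = 3166
QR = 3166 / 3279 * 100 = 96.6%

96.6%


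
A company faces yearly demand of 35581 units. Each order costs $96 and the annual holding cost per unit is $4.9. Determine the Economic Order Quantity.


Formula: EOQ = sqrt(2 * D * S / H)
Numerator: 2 * 35581 * 96 = 6831552
2DS/H = 6831552 / 4.9 = 1394194.3
EOQ = sqrt(1394194.3) = 1180.8 units

1180.8 units


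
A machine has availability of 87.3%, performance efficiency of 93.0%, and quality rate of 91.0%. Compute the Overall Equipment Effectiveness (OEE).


Formula: OEE = Availability * Performance * Quality / 10000
A * P = 87.3% * 93.0% / 100 = 81.19%
OEE = 81.19% * 91.0% / 100 = 73.9%

73.9%


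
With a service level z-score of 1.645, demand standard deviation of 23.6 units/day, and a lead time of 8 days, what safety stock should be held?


Formula: SS = z * sigma_d * sqrt(LT)
sqrt(LT) = sqrt(8) = 2.8284
SS = 1.645 * 23.6 * 2.8284
SS = 109.8 units

109.8 units


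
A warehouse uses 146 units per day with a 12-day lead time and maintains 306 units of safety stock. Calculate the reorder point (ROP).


Formula: ROP = (Daily Demand * Lead Time) + Safety Stock
Demand during lead time = 146 * 12 = 1752 units
ROP = 1752 + 306 = 2058 units

2058 units


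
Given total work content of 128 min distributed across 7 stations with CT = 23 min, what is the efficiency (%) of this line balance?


Formula: Efficiency = Sum of Task Times / (N_stations * CT) * 100
Total station capacity = 7 stations * 23 min = 161 min
Efficiency = 128 / 161 * 100 = 79.5%

79.5%


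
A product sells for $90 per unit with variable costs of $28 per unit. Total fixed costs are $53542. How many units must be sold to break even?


Formula: BEQ = Fixed Costs / (Price - Variable Cost)
Contribution margin = $90 - $28 = $62/unit
BEQ = ceil($53542 / $62/unit) = ceil(863.58) = 864 units

864 units


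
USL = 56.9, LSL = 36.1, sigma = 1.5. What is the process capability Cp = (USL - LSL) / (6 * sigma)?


Cp = (56.9 - 36.1) / (6 * 1.5)

2.31


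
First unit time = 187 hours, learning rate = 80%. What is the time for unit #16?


Formula: T_n = T_1 * (learning_rate)^(log2(n)) where learning_rate = rate/100
Doublings = log2(16) = 4
T_n = 187 * 0.8^4
T_n = 187 * 0.4096 = 76.6 hours

76.6 hours


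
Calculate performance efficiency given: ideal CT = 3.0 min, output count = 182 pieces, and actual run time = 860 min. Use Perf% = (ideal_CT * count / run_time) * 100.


Formula: Performance = (Ideal CT * Total Count) / Run Time * 100
Ideal output time = 3.0 * 182 = 546.0 min
Performance = 546.0 / 860 * 100 = 63.5%

63.5%


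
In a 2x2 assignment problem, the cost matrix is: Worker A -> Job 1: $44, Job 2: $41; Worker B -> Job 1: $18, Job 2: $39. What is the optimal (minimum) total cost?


Option 1: A->1 + B->2 = $44 + $39 = $83
Option 2: A->2 + B->1 = $41 + $18 = $59
Min cost = min($83, $59) = $59

$59


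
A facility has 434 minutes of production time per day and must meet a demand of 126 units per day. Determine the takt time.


Formula: Takt Time = Available Production Time / Customer Demand
Takt = 434 min/day / 126 units/day
Takt = 3.44 min/unit

3.44 min/unit


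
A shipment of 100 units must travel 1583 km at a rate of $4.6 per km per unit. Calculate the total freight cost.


TC = dist * cost * units = 1583 * 4.6 * 100 = $728180.00

$728180.00


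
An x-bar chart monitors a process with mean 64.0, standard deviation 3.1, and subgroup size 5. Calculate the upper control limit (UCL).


UCL = 64.0 + 3 * 3.1 / sqrt(5)

68.16


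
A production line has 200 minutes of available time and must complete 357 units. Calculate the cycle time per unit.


Formula: CT = Available Time / Number of Units
CT = 200 min / 357 units
CT = 0.56 min/unit

0.56 min/unit


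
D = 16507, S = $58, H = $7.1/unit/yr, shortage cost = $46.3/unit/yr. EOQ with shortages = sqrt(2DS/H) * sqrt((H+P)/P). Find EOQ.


Formula: EOQ* = sqrt(2DS/H) * sqrt((H+P)/P)
Base EOQ = sqrt(2*16507*58/7.1) = 519.32 units
Correction = sqrt((7.1+46.3)/46.3) = 1.07394
EOQ* = 519.32 * 1.07394 = 557.7 units

557.7 units


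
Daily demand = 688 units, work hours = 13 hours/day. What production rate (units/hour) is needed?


Formula: Production Rate = Daily Demand / Available Hours
Rate = 688 units/day / 13 hours/day
Rate = 52.9 units/hour

52.9 units/hour


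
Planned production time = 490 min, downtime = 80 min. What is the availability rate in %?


Formula: Availability = (Planned Time - Downtime) / Planned Time * 100
Uptime = 490 - 80 = 410 min
Availability = 410 / 490 * 100 = 83.7%

83.7%


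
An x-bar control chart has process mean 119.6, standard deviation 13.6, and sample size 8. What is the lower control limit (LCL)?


LCL = 119.6 - 3 * 13.6 / sqrt(8)

105.18


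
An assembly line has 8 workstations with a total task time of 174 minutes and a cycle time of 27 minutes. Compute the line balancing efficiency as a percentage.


Formula: Efficiency = Sum of Task Times / (N_stations * CT) * 100
Total station capacity = 8 stations * 27 min = 216 min
Efficiency = 174 / 216 * 100 = 80.6%

80.6%


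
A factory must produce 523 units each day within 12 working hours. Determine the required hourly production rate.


Formula: Production Rate = Daily Demand / Available Hours
Rate = 523 units/day / 12 hours/day
Rate = 43.6 units/hour

43.6 units/hour


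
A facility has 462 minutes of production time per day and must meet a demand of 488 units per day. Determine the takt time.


Formula: Takt Time = Available Production Time / Customer Demand
Takt = 462 min/day / 488 units/day
Takt = 0.95 min/unit

0.95 min/unit


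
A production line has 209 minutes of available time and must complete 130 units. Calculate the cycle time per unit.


Formula: CT = Available Time / Number of Units
CT = 209 min / 130 units
CT = 1.61 min/unit

1.61 min/unit


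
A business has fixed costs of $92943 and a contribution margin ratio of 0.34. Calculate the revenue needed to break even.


Formula: BER = Fixed Costs / Contribution Margin Ratio
BER = $92943 / 0.34
BER = $273361.76 (to the nearest cent)

$273361.76


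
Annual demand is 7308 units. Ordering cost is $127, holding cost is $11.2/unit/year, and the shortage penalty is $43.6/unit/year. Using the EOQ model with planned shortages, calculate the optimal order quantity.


Formula: EOQ* = sqrt(2DS/H) * sqrt((H+P)/P)
Base EOQ = sqrt(2*7308*127/11.2) = 407.11 units
Correction = sqrt((11.2+43.6)/43.6) = 1.12111
EOQ* = 407.11 * 1.12111 = 456.4 units

456.4 units


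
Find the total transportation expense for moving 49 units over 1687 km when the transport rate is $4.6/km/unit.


TC = dist * cost * units = 1687 * 4.6 * 49 = $380249.80

$380249.80


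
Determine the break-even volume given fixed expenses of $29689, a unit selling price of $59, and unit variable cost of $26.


Formula: BEQ = Fixed Costs / (Price - Variable Cost)
Contribution margin = $59 - $26 = $33/unit
BEQ = ceil($29689 / $33/unit) = ceil(899.67) = 900 units

900 units


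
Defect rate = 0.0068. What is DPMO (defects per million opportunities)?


DPMO = defect_rate * 1000000 = 0.0068 * 1000000

6800


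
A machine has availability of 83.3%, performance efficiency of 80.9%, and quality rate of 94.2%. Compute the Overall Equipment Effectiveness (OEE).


Formula: OEE = Availability * Performance * Quality / 10000
A * P = 83.3% * 80.9% / 100 = 67.39%
OEE = 67.39% * 94.2% / 100 = 63.5%

63.5%


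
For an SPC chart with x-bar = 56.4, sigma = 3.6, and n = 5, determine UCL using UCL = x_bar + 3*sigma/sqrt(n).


UCL = 56.4 + 3 * 3.6 / sqrt(5)

61.23


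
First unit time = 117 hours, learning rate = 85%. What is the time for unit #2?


Formula: T_n = T_1 * (learning_rate)^(log2(n)) where learning_rate = rate/100
Doublings = log2(2) = 1
T_n = 117 * 0.85^1
T_n = 117 * 0.85 = 99.5 hours

99.5 hours


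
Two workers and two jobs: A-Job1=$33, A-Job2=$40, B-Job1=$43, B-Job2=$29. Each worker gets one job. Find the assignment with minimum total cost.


Option 1: A->1 + B->2 = $33 + $29 = $62
Option 2: A->2 + B->1 = $40 + $43 = $83
Min cost = min($62, $83) = $62

$62


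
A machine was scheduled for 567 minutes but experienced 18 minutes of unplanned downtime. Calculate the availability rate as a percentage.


Formula: Availability = (Planned Time - Downtime) / Planned Time * 100
Uptime = 567 - 18 = 549 min
Availability = 549 / 567 * 100 = 96.8%

96.8%


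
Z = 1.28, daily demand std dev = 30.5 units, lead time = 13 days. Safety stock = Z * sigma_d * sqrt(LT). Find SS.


Formula: SS = z * sigma_d * sqrt(LT)
sqrt(LT) = sqrt(13) = 3.6056
SS = 1.28 * 30.5 * 3.6056
SS = 140.8 units

140.8 units


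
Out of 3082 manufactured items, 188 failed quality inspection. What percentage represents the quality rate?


Formula: Quality Rate = Good Pieces / Total Pieces * 100
Good pieces = 3082 - 188 = 2894
QR = 2894 / 3082 * 100 = 93.9%

93.9%


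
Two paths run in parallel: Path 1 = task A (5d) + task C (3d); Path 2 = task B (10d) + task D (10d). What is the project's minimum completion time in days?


Path 1 = 5 + 3 = 8 days
Path 2 = 10 + 10 = 20 days
Duration = max(8, 20) = 20 days

20 days


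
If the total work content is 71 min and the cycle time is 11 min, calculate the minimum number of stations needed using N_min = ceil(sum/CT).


Formula: N_min = ceil(Sum of Task Times / Cycle Time)
N_min = ceil(71 min / 11 min) = ceil(6.4545)
N_min = 7 stations

7


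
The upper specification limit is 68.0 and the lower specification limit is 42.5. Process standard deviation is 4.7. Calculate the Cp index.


Cp = (68.0 - 42.5) / (6 * 4.7)

0.9


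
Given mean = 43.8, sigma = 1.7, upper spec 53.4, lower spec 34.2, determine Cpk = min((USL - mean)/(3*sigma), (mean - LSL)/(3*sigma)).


Cpu = (53.4 - 43.8) / (3 * 1.7) = 1.88
Cpl = (43.8 - 34.2) / (3 * 1.7) = 1.88
Cpk = min(1.88, 1.88) = 1.88

1.88


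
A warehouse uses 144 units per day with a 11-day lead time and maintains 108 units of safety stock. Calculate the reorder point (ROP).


Formula: ROP = (Daily Demand * Lead Time) + Safety Stock
Demand during lead time = 144 * 11 = 1584 units
ROP = 1584 + 108 = 1692 units

1692 units


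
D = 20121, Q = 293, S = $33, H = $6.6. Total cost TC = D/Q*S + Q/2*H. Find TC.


TC = 20121/293 * 33 + 293/2 * 6.6

$3233.09


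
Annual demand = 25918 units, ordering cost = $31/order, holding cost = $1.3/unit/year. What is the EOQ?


Formula: EOQ = sqrt(2 * D * S / H)
Numerator: 2 * 25918 * 31 = 1606916
2DS/H = 1606916 / 1.3 = 1236089.2
EOQ = sqrt(1236089.2) = 1111.8 units

1111.8 units
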